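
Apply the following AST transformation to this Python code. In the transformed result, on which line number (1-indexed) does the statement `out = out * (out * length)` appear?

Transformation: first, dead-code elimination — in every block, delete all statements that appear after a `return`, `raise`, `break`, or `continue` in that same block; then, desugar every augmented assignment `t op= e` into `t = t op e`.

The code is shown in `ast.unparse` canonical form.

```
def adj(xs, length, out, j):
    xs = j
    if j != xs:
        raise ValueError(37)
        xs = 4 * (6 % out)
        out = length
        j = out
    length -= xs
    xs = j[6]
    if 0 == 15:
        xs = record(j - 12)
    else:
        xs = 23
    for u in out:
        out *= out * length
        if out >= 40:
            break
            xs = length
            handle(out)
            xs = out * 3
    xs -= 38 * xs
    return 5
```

Transformed code:
def adj(xs, length, out, j):
    xs = j
    if j != xs:
        raise ValueError(37)
    length = length - xs
    xs = j[6]
    if 0 == 15:
        xs = record(j - 12)
    else:
        xs = 23
    for u in out:
        out = out * (out * length)
        if out >= 40:
            break
    xs = xs - 38 * xs
    return 5

12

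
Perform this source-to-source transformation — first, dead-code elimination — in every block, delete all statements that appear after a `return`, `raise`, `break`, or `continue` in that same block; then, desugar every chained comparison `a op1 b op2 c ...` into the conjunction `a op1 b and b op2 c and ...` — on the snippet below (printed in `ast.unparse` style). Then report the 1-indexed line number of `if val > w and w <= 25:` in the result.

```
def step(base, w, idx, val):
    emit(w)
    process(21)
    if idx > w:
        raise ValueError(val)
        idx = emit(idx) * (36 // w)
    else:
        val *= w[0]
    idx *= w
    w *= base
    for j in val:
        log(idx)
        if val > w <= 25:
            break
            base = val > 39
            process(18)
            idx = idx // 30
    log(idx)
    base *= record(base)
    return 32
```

12

Transformed code:
def step(base, w, idx, val):
    emit(w)
    process(21)
    if idx > w:
        raise ValueError(val)
    else:
        val *= w[0]
    idx *= w
    w *= base
    for j in val:
        log(idx)
        if val > w and w <= 25:
            break
    log(idx)
    base *= record(base)
    return 32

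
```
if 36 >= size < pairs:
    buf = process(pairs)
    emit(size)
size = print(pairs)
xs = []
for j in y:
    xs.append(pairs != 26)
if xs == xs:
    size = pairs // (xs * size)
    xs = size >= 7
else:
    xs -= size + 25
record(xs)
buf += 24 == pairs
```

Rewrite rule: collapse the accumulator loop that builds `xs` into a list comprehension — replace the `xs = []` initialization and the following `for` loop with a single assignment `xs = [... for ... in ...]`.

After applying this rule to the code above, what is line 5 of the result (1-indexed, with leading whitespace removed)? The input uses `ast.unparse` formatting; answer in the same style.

Transformed code:
if 36 >= size < pairs:
    buf = process(pairs)
    emit(size)
size = print(pairs)
xs = [pairs != 26 for j in y]
if xs == xs:
    size = pairs // (xs * size)
    xs = size >= 7
else:
    xs -= size + 25
record(xs)
buf += 24 == pairs

xs = [pairs != 26 for j in y]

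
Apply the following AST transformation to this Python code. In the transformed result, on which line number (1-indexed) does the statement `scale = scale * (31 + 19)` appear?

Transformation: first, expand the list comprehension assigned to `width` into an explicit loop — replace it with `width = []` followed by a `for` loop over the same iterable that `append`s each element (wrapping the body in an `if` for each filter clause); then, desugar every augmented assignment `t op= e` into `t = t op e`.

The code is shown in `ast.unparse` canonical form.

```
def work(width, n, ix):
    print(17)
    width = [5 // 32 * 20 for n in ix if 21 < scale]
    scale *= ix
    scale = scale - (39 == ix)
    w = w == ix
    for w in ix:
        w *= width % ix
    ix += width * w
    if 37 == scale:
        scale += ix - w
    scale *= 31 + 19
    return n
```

15

Transformed code:
def work(width, n, ix):
    print(17)
    width = []
    for n in ix:
        if 21 < scale:
            width.append(5 // 32 * 20)
    scale = scale * ix
    scale = scale - (39 == ix)
    w = w == ix
    for w in ix:
        w = w * (width % ix)
    ix = ix + width * w
    if 37 == scale:
        scale = scale + (ix - w)
    scale = scale * (31 + 19)
    return n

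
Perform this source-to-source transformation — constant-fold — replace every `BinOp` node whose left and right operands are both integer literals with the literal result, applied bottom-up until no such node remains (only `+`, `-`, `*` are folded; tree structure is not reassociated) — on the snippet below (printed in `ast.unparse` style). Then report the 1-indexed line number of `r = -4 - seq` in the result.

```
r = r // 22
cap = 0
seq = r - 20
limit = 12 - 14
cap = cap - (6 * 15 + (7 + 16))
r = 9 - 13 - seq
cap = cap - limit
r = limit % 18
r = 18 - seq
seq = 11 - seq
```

6

Transformed code:
r = r // 22
cap = 0
seq = r - 20
limit = -2
cap = cap - 113
r = -4 - seq
cap = cap - limit
r = limit % 18
r = 18 - seq
seq = 11 - seq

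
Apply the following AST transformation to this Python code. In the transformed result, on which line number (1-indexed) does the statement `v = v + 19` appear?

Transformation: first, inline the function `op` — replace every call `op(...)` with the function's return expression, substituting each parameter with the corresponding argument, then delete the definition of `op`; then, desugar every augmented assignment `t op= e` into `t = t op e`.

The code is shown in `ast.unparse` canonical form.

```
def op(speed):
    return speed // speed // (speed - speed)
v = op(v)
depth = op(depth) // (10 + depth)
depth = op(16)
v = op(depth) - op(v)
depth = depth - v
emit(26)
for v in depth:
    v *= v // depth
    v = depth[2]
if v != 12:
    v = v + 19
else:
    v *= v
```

11

Transformed code:
v = v // v // (v - v)
depth = depth // depth // (depth - depth) // (10 + depth)
depth = 16 // 16 // (16 - 16)
v = depth // depth // (depth - depth) - v // v // (v - v)
depth = depth - v
emit(26)
for v in depth:
    v = v * (v // depth)
    v = depth[2]
if v != 12:
    v = v + 19
else:
    v = v * v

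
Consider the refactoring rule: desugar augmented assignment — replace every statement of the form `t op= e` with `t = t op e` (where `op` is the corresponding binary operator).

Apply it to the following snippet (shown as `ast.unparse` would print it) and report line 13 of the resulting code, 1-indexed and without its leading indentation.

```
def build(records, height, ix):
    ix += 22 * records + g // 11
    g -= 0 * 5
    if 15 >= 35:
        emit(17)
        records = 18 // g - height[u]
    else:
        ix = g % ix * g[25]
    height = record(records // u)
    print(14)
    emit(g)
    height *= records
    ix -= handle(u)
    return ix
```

Transformed code:
def build(records, height, ix):
    ix = ix + (22 * records + g // 11)
    g = g - 0 * 5
    if 15 >= 35:
        emit(17)
        records = 18 // g - height[u]
    else:
        ix = g % ix * g[25]
    height = record(records // u)
    print(14)
    emit(g)
    height = height * records
    ix = ix - handle(u)
    return ix

ix = ix - handle(u)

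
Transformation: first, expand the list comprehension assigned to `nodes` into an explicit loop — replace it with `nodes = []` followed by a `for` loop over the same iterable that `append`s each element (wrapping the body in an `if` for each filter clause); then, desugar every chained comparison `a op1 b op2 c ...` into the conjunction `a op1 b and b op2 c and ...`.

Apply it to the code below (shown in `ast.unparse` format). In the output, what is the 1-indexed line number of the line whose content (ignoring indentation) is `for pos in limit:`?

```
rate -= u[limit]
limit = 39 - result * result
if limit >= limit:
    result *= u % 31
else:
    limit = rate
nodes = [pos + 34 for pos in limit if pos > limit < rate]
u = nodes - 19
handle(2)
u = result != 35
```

8

Transformed code:
rate -= u[limit]
limit = 39 - result * result
if limit >= limit:
    result *= u % 31
else:
    limit = rate
nodes = []
for pos in limit:
    if pos > limit and limit < rate:
        nodes.append(pos + 34)
u = nodes - 19
handle(2)
u = result != 35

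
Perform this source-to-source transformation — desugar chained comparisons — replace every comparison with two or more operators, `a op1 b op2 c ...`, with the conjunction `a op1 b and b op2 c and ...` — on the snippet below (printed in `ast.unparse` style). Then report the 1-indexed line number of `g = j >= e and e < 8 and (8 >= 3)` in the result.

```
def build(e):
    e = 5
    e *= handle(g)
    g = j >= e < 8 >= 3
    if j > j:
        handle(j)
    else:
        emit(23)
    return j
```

4

Transformed code:
def build(e):
    e = 5
    e *= handle(g)
    g = j >= e and e < 8 and (8 >= 3)
    if j > j:
        handle(j)
    else:
        emit(23)
    return j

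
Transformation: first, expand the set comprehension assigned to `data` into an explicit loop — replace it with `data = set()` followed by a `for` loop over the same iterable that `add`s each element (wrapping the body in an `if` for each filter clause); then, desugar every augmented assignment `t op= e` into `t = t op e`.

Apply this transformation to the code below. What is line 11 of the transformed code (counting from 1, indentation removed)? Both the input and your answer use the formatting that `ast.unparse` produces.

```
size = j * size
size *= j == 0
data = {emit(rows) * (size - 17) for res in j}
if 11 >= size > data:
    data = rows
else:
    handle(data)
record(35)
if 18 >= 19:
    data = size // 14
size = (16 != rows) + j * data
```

if 18 >= 19:

Transformed code:
size = j * size
size = size * (j == 0)
data = set()
for res in j:
    data.add(emit(rows) * (size - 17))
if 11 >= size > data:
    data = rows
else:
    handle(data)
record(35)
if 18 >= 19:
    data = size // 14
size = (16 != rows) + j * data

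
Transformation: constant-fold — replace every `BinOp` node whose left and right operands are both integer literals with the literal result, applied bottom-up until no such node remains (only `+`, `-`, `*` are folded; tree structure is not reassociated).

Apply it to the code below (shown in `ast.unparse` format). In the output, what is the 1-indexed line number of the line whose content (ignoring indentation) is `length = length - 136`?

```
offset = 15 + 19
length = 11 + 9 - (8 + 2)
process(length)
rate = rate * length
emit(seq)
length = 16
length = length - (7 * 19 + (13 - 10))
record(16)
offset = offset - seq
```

Transformed code:
offset = 34
length = 10
process(length)
rate = rate * length
emit(seq)
length = 16
length = length - 136
record(16)
offset = offset - seq

7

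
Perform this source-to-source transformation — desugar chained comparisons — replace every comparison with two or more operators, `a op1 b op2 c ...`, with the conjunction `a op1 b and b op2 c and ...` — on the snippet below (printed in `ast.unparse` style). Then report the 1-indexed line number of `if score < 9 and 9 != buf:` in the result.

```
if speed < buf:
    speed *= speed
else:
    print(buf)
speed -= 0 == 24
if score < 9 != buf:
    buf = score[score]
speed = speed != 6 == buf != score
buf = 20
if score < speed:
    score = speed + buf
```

6

Transformed code:
if speed < buf:
    speed *= speed
else:
    print(buf)
speed -= 0 == 24
if score < 9 and 9 != buf:
    buf = score[score]
speed = speed != 6 and 6 == buf and (buf != score)
buf = 20
if score < speed:
    score = speed + buf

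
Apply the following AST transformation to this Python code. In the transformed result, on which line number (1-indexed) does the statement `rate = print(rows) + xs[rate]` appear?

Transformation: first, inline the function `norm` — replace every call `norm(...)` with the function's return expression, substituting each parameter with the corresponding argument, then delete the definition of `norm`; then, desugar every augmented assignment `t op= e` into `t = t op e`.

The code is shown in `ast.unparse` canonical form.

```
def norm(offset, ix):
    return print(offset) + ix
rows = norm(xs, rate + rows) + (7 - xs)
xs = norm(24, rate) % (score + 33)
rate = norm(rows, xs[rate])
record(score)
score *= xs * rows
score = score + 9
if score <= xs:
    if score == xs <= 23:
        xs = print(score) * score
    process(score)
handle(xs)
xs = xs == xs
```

Transformed code:
rows = print(xs) + (rate + rows) + (7 - xs)
xs = (print(24) + rate) % (score + 33)
rate = print(rows) + xs[rate]
record(score)
score = score * (xs * rows)
score = score + 9
if score <= xs:
    if score == xs <= 23:
        xs = print(score) * score
    process(score)
handle(xs)
xs = xs == xs

3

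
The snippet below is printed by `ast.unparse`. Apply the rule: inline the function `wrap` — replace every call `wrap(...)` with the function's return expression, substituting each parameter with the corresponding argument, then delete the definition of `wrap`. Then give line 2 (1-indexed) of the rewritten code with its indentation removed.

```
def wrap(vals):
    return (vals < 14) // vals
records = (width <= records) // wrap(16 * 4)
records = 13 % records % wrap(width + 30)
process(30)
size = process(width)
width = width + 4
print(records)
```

records = 13 % records % ((width + 30 < 14) // (width + 30))

Transformed code:
records = (width <= records) // ((16 * 4 < 14) // (16 * 4))
records = 13 % records % ((width + 30 < 14) // (width + 30))
process(30)
size = process(width)
width = width + 4
print(records)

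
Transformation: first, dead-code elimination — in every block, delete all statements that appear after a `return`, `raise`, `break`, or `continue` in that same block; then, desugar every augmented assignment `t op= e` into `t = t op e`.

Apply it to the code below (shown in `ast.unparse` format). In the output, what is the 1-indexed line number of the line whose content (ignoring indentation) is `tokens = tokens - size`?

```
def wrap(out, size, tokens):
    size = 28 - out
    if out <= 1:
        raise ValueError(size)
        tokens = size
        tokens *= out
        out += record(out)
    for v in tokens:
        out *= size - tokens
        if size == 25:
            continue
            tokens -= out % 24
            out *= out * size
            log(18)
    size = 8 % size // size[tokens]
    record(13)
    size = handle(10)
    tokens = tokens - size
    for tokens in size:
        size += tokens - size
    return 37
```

Transformed code:
def wrap(out, size, tokens):
    size = 28 - out
    if out <= 1:
        raise ValueError(size)
    for v in tokens:
        out = out * (size - tokens)
        if size == 25:
            continue
    size = 8 % size // size[tokens]
    record(13)
    size = handle(10)
    tokens = tokens - size
    for tokens in size:
        size = size + (tokens - size)
    return 37

12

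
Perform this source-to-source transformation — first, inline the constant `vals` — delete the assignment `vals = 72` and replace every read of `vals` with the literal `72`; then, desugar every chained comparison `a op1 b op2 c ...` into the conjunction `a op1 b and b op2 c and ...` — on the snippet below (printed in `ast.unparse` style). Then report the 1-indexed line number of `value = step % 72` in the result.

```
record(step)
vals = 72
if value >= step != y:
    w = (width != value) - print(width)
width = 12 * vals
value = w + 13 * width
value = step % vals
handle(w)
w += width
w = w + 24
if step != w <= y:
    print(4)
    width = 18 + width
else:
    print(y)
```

Transformed code:
record(step)
if value >= step and step != y:
    w = (width != value) - print(width)
width = 12 * 72
value = w + 13 * width
value = step % 72
handle(w)
w += width
w = w + 24
if step != w and w <= y:
    print(4)
    width = 18 + width
else:
    print(y)

6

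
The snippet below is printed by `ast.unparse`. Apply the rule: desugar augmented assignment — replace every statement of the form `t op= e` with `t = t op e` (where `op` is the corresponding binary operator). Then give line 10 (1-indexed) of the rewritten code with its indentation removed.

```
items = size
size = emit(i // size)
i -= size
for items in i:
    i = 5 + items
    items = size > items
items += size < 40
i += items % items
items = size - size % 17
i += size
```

i = i + size

Transformed code:
items = size
size = emit(i // size)
i = i - size
for items in i:
    i = 5 + items
    items = size > items
items = items + (size < 40)
i = i + items % items
items = size - size % 17
i = i + size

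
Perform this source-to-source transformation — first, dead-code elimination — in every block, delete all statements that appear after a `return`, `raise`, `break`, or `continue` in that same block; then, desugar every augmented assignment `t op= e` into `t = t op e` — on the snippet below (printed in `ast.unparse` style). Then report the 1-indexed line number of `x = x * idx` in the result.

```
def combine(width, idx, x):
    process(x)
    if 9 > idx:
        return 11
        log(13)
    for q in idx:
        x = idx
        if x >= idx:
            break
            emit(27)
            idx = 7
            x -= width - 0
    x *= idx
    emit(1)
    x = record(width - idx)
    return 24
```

Transformed code:
def combine(width, idx, x):
    process(x)
    if 9 > idx:
        return 11
    for q in idx:
        x = idx
        if x >= idx:
            break
    x = x * idx
    emit(1)
    x = record(width - idx)
    return 24

9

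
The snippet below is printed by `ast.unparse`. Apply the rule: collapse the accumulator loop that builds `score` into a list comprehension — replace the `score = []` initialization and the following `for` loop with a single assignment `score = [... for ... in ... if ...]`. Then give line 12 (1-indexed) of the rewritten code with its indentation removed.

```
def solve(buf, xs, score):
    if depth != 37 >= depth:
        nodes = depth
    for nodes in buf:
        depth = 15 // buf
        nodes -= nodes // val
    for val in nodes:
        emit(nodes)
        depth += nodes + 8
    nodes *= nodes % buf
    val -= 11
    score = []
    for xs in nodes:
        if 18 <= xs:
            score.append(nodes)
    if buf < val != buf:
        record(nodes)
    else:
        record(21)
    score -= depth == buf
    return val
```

score = [nodes for xs in nodes if 18 <= xs]

Transformed code:
def solve(buf, xs, score):
    if depth != 37 >= depth:
        nodes = depth
    for nodes in buf:
        depth = 15 // buf
        nodes -= nodes // val
    for val in nodes:
        emit(nodes)
        depth += nodes + 8
    nodes *= nodes % buf
    val -= 11
    score = [nodes for xs in nodes if 18 <= xs]
    if buf < val != buf:
        record(nodes)
    else:
        record(21)
    score -= depth == buf
    return val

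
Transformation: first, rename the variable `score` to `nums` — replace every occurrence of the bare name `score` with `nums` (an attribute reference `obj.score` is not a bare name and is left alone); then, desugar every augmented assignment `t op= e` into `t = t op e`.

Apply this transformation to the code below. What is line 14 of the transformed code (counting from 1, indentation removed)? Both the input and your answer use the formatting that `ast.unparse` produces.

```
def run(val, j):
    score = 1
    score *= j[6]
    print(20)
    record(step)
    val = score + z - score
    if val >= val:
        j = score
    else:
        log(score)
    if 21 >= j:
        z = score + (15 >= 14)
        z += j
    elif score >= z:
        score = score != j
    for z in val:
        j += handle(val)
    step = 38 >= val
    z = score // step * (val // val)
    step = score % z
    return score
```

elif nums >= z:

Transformed code:
def run(val, j):
    nums = 1
    nums = nums * j[6]
    print(20)
    record(step)
    val = nums + z - nums
    if val >= val:
        j = nums
    else:
        log(nums)
    if 21 >= j:
        z = nums + (15 >= 14)
        z = z + j
    elif nums >= z:
        nums = nums != j
    for z in val:
        j = j + handle(val)
    step = 38 >= val
    z = nums // step * (val // val)
    step = nums % z
    return nums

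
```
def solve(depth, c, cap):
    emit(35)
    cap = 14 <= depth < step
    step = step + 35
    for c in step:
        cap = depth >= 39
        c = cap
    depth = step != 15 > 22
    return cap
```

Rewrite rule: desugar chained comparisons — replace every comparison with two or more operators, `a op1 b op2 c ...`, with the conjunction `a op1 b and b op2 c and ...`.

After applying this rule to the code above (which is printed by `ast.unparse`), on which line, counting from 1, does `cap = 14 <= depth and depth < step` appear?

Transformed code:
def solve(depth, c, cap):
    emit(35)
    cap = 14 <= depth and depth < step
    step = step + 35
    for c in step:
        cap = depth >= 39
        c = cap
    depth = step != 15 and 15 > 22
    return cap

3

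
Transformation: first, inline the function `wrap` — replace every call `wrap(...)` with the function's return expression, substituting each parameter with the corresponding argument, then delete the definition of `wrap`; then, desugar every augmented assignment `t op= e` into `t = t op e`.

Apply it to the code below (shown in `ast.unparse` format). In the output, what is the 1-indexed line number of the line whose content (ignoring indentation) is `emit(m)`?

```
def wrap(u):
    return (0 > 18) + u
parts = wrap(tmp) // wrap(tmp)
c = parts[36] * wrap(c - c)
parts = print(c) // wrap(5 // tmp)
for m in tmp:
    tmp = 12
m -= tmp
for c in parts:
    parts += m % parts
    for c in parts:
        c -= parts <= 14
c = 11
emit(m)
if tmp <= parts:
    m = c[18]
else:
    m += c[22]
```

Transformed code:
parts = ((0 > 18) + tmp) // ((0 > 18) + tmp)
c = parts[36] * ((0 > 18) + (c - c))
parts = print(c) // ((0 > 18) + 5 // tmp)
for m in tmp:
    tmp = 12
m = m - tmp
for c in parts:
    parts = parts + m % parts
    for c in parts:
        c = c - (parts <= 14)
c = 11
emit(m)
if tmp <= parts:
    m = c[18]
else:
    m = m + c[22]

12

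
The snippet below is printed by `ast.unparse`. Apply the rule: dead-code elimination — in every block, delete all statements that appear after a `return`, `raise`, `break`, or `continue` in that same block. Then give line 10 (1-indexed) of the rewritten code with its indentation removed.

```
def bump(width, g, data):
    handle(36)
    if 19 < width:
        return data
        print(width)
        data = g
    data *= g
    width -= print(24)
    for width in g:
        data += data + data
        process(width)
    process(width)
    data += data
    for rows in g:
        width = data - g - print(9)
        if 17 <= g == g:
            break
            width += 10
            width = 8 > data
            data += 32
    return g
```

Transformed code:
def bump(width, g, data):
    handle(36)
    if 19 < width:
        return data
    data *= g
    width -= print(24)
    for width in g:
        data += data + data
        process(width)
    process(width)
    data += data
    for rows in g:
        width = data - g - print(9)
        if 17 <= g == g:
            break
    return g

process(width)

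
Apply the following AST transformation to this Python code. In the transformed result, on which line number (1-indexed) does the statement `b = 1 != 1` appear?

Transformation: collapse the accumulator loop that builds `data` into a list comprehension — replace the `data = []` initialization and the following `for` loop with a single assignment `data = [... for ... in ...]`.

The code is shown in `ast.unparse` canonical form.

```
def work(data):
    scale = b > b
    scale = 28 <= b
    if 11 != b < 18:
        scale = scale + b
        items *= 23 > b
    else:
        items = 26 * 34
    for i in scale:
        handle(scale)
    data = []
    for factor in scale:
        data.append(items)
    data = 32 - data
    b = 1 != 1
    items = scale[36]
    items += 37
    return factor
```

Transformed code:
def work(data):
    scale = b > b
    scale = 28 <= b
    if 11 != b < 18:
        scale = scale + b
        items *= 23 > b
    else:
        items = 26 * 34
    for i in scale:
        handle(scale)
    data = [items for factor in scale]
    data = 32 - data
    b = 1 != 1
    items = scale[36]
    items += 37
    return factor

13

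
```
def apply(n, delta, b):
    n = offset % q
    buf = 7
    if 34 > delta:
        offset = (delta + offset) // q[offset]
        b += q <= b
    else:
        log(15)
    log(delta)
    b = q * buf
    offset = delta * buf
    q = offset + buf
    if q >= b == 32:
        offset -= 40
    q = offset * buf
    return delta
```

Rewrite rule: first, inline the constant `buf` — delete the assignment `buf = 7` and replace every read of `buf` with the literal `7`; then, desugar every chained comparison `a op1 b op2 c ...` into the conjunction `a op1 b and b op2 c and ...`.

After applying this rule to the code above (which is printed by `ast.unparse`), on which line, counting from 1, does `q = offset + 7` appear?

Transformed code:
def apply(n, delta, b):
    n = offset % q
    if 34 > delta:
        offset = (delta + offset) // q[offset]
        b += q <= b
    else:
        log(15)
    log(delta)
    b = q * 7
    offset = delta * 7
    q = offset + 7
    if q >= b and b == 32:
        offset -= 40
    q = offset * 7
    return delta

11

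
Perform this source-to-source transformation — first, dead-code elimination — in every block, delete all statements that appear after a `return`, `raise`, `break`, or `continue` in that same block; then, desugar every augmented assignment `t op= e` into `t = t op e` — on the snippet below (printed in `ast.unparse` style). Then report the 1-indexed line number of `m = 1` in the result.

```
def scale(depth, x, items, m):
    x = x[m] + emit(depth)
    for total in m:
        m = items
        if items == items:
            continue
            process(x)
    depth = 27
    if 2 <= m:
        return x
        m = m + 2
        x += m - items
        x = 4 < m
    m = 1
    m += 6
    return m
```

10

Transformed code:
def scale(depth, x, items, m):
    x = x[m] + emit(depth)
    for total in m:
        m = items
        if items == items:
            continue
    depth = 27
    if 2 <= m:
        return x
    m = 1
    m = m + 6
    return m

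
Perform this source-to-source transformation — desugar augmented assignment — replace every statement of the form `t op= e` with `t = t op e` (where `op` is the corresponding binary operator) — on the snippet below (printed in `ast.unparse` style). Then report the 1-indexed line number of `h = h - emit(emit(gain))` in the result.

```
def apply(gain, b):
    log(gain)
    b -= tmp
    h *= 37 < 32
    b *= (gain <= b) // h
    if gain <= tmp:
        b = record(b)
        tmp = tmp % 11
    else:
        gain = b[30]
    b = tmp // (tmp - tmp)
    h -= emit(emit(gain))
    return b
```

12

Transformed code:
def apply(gain, b):
    log(gain)
    b = b - tmp
    h = h * (37 < 32)
    b = b * ((gain <= b) // h)
    if gain <= tmp:
        b = record(b)
        tmp = tmp % 11
    else:
        gain = b[30]
    b = tmp // (tmp - tmp)
    h = h - emit(emit(gain))
    return b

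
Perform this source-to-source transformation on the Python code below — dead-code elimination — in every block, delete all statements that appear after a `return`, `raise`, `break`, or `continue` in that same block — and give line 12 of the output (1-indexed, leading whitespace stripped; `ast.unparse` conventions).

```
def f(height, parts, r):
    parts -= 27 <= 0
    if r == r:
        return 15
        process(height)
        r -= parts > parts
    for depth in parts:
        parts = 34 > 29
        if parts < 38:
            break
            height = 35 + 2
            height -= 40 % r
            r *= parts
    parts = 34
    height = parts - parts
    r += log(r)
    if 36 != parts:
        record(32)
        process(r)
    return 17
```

if 36 != parts:

Transformed code:
def f(height, parts, r):
    parts -= 27 <= 0
    if r == r:
        return 15
    for depth in parts:
        parts = 34 > 29
        if parts < 38:
            break
    parts = 34
    height = parts - parts
    r += log(r)
    if 36 != parts:
        record(32)
        process(r)
    return 17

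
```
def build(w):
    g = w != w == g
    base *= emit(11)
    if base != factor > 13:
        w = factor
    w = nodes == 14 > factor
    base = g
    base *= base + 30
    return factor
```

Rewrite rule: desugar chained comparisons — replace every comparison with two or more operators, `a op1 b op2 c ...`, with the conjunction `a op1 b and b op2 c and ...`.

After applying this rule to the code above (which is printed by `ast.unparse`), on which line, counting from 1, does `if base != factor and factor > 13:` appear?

Transformed code:
def build(w):
    g = w != w and w == g
    base *= emit(11)
    if base != factor and factor > 13:
        w = factor
    w = nodes == 14 and 14 > factor
    base = g
    base *= base + 30
    return factor

4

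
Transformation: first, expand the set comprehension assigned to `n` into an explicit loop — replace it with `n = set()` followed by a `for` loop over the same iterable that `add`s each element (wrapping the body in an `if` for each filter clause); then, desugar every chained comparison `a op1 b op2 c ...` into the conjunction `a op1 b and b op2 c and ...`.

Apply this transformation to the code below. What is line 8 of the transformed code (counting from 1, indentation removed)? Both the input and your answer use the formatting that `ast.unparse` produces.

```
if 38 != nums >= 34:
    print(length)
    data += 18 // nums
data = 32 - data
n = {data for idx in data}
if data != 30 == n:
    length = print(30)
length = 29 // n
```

if data != 30 and 30 == n:

Transformed code:
if 38 != nums and nums >= 34:
    print(length)
    data += 18 // nums
data = 32 - data
n = set()
for idx in data:
    n.add(data)
if data != 30 and 30 == n:
    length = print(30)
length = 29 // n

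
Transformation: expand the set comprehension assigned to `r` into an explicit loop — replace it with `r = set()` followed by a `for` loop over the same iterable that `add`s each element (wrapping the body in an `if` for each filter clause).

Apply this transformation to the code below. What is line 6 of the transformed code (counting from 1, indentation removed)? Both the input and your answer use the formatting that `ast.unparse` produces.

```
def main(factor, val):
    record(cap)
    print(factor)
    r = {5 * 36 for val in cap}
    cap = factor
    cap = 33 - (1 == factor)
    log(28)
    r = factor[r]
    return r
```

Transformed code:
def main(factor, val):
    record(cap)
    print(factor)
    r = set()
    for val in cap:
        r.add(5 * 36)
    cap = factor
    cap = 33 - (1 == factor)
    log(28)
    r = factor[r]
    return r

r.add(5 * 36)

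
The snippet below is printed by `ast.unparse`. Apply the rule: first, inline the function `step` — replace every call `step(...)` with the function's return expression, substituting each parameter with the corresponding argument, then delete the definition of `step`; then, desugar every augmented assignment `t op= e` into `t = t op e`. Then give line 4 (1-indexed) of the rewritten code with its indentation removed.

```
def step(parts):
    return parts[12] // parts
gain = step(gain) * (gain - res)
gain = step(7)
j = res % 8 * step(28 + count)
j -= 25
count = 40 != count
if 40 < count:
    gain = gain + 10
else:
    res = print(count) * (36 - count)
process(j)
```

j = j - 25

Transformed code:
gain = gain[12] // gain * (gain - res)
gain = 7[12] // 7
j = res % 8 * ((28 + count)[12] // (28 + count))
j = j - 25
count = 40 != count
if 40 < count:
    gain = gain + 10
else:
    res = print(count) * (36 - count)
process(j)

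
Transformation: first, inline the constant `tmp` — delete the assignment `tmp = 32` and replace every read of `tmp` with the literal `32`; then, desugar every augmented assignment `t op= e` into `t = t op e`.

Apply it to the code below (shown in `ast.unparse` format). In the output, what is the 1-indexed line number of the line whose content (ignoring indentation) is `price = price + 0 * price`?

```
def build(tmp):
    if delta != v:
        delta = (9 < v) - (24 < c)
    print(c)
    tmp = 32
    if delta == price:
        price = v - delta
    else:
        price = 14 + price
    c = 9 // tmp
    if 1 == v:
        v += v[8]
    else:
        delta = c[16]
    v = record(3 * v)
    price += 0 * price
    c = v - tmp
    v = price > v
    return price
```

Transformed code:
def build(tmp):
    if delta != v:
        delta = (9 < v) - (24 < c)
    print(c)
    if delta == price:
        price = v - delta
    else:
        price = 14 + price
    c = 9 // 32
    if 1 == v:
        v = v + v[8]
    else:
        delta = c[16]
    v = record(3 * v)
    price = price + 0 * price
    c = v - 32
    v = price > v
    return price

15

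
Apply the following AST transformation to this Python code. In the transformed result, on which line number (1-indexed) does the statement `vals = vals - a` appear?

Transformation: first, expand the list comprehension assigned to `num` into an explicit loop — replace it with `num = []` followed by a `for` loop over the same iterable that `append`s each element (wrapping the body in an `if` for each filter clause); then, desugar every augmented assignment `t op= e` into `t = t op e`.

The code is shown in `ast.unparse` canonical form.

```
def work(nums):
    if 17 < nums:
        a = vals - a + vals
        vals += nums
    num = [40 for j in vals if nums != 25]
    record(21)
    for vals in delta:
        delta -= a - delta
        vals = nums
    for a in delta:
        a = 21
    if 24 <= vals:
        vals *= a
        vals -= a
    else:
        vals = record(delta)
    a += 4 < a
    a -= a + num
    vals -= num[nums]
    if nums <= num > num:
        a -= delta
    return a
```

17

Transformed code:
def work(nums):
    if 17 < nums:
        a = vals - a + vals
        vals = vals + nums
    num = []
    for j in vals:
        if nums != 25:
            num.append(40)
    record(21)
    for vals in delta:
        delta = delta - (a - delta)
        vals = nums
    for a in delta:
        a = 21
    if 24 <= vals:
        vals = vals * a
        vals = vals - a
    else:
        vals = record(delta)
    a = a + (4 < a)
    a = a - (a + num)
    vals = vals - num[nums]
    if nums <= num > num:
        a = a - delta
    return a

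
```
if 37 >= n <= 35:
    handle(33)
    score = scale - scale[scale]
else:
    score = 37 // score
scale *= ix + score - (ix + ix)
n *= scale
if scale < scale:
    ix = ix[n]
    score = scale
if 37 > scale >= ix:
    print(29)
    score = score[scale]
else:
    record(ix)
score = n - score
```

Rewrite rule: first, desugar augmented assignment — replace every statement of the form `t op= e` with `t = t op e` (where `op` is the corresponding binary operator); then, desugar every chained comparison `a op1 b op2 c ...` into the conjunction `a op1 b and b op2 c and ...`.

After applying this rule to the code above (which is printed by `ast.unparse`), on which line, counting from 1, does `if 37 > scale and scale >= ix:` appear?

Transformed code:
if 37 >= n and n <= 35:
    handle(33)
    score = scale - scale[scale]
else:
    score = 37 // score
scale = scale * (ix + score - (ix + ix))
n = n * scale
if scale < scale:
    ix = ix[n]
    score = scale
if 37 > scale and scale >= ix:
    print(29)
    score = score[scale]
else:
    record(ix)
score = n - score

11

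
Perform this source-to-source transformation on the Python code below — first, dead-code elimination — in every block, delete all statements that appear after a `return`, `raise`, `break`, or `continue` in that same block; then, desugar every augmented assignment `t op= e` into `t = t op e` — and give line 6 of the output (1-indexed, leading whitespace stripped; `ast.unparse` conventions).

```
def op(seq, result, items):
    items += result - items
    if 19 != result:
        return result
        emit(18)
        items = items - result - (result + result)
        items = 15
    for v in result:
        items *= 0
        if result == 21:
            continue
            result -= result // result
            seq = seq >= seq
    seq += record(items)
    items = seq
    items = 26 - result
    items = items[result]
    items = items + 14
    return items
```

items = items * 0

Transformed code:
def op(seq, result, items):
    items = items + (result - items)
    if 19 != result:
        return result
    for v in result:
        items = items * 0
        if result == 21:
            continue
    seq = seq + record(items)
    items = seq
    items = 26 - result
    items = items[result]
    items = items + 14
    return items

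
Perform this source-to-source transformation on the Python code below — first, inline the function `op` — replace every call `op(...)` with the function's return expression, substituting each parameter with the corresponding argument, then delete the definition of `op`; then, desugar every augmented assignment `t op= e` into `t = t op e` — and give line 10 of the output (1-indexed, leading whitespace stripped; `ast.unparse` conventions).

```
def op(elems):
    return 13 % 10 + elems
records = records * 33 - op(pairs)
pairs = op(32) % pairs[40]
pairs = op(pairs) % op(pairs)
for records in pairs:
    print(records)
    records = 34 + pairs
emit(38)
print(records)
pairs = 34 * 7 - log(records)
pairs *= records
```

Transformed code:
records = records * 33 - (13 % 10 + pairs)
pairs = (13 % 10 + 32) % pairs[40]
pairs = (13 % 10 + pairs) % (13 % 10 + pairs)
for records in pairs:
    print(records)
    records = 34 + pairs
emit(38)
print(records)
pairs = 34 * 7 - log(records)
pairs = pairs * records

pairs = pairs * records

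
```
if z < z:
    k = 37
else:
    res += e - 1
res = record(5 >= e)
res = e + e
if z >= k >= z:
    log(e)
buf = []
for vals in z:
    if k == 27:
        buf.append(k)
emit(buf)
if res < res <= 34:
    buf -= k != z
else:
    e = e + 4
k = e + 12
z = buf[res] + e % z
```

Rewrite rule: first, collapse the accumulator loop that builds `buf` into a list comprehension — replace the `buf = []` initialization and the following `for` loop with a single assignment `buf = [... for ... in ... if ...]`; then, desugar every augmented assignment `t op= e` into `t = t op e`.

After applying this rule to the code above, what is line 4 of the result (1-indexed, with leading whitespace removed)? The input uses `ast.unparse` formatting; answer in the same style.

Transformed code:
if z < z:
    k = 37
else:
    res = res + (e - 1)
res = record(5 >= e)
res = e + e
if z >= k >= z:
    log(e)
buf = [k for vals in z if k == 27]
emit(buf)
if res < res <= 34:
    buf = buf - (k != z)
else:
    e = e + 4
k = e + 12
z = buf[res] + e % z

res = res + (e - 1)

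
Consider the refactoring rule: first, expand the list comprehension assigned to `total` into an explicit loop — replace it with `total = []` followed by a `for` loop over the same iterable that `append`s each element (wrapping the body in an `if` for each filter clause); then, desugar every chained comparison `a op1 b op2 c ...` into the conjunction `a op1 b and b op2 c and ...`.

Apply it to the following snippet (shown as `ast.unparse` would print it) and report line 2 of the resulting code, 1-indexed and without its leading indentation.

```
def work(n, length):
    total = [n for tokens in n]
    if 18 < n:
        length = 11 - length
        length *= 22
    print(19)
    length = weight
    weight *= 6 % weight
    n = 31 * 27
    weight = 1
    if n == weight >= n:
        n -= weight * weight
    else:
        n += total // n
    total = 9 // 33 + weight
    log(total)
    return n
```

Transformed code:
def work(n, length):
    total = []
    for tokens in n:
        total.append(n)
    if 18 < n:
        length = 11 - length
        length *= 22
    print(19)
    length = weight
    weight *= 6 % weight
    n = 31 * 27
    weight = 1
    if n == weight and weight >= n:
        n -= weight * weight
    else:
        n += total // n
    total = 9 // 33 + weight
    log(total)
    return n

total = []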